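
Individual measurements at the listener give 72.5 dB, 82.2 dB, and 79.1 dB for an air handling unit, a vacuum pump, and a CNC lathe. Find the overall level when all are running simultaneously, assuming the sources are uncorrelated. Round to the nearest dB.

84 dB

For uncorrelated sources the intensities add, so convert each level to linear form, sum, and take 10·log₁₀ of the total.
Σ 10^(L/10) = 10^(72.5/10) + 10^(82.2/10) + 10^(79.1/10) = 2.650e+08.
L_total = 10·log₁₀(2.650e+08) = 84.23 dB.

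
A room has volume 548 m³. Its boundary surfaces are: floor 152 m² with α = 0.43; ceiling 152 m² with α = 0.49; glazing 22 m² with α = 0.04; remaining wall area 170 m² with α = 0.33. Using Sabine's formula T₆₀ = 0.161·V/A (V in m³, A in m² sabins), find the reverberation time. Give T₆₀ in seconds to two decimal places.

0.45 s

Summing Sᵢαᵢ: 152·0.43 + 152·0.49 + 22·0.04 + 170·0.33 = 196.82 m².
T₆₀ = 0.161·V/A = 0.161·548/196.82 = 0.448 s.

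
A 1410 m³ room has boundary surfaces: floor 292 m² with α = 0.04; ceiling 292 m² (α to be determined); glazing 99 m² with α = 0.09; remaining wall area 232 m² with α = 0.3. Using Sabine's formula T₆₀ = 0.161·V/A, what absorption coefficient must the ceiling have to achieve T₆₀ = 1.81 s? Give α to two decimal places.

Required total absorption A = 0.161·1410/1.81 = 125.42 m².
Absorption from the other surfaces = 292·0.04 + 99·0.09 + 232·0.3 = 90.19 m², so the ceiling must supply 35.23 m² over 292 m².
α = 35.23/292 = 0.121.

0.12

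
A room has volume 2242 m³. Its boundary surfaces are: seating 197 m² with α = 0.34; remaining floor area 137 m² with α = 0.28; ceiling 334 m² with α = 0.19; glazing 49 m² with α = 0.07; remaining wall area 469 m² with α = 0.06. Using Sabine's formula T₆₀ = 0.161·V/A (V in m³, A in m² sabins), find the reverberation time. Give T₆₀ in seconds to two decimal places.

Total absorption A = 197·0.34 + 137·0.28 + 334·0.19 + 49·0.07 + 469·0.06 = 200.37 m² sabins.
T₆₀ = 0.161·V/A = 0.161·2242/200.37 = 1.801 s.

1.80 s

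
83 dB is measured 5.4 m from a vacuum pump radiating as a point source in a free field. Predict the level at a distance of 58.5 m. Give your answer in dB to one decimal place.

Spherical spreading from a point source gives a 20·log₁₀(r₂/r₁) drop.
L₂ = 83 − 20·log₁₀(58.5/5.4) = 83 − 20.695 = 62.30 dB.

62.3 dB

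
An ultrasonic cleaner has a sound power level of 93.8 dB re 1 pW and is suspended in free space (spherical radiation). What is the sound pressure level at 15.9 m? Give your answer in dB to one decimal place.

Free-field spherical radiation: L_p = L_w − 10·log₁₀(4π·r²), r = 15.9 m.
4π·r² = 3177 m², 10·log₁₀ of that is 35.020 dB.
L_p = 93.8 − 35.020 = 58.78 dB.

58.8 dB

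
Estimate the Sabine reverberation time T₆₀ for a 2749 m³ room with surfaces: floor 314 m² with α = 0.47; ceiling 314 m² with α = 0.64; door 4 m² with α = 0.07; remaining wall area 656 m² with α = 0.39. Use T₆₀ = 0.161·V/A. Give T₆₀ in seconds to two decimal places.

Summing Sᵢαᵢ: 314·0.47 + 314·0.64 + 4·0.07 + 656·0.39 = 604.66 m².
T₆₀ = 0.161 × 2749 / 604.66 = 0.732 s.

0.73 s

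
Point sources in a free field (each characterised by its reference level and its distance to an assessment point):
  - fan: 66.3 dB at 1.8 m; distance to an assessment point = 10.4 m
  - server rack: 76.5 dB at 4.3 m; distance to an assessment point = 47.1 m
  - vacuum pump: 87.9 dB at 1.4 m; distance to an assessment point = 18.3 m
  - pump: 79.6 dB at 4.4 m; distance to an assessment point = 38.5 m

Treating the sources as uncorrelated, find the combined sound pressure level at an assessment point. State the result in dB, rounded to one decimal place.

67.2 dB

Propagate each source to the receiver with L = L_ref − 20·log₁₀(r/r_ref), then add intensities.
fan: 66.3 − 20·log₁₀(10.4/1.8) = 66.3 − 15.24 = 51.06 dB.
server rack: 76.5 − 20·log₁₀(47.1/4.3) = 76.5 − 20.79 = 55.71 dB.
vacuum pump: 87.9 − 20·log₁₀(18.3/1.4) = 87.9 − 22.33 = 65.57 dB.
pump: 79.6 − 20·log₁₀(38.5/4.4) = 79.6 − 18.84 = 60.76 dB.
Σ 10^(L/10) = 5.300e+06 → L_total = 10·log₁₀(5.300e+06) = 67.24 dB.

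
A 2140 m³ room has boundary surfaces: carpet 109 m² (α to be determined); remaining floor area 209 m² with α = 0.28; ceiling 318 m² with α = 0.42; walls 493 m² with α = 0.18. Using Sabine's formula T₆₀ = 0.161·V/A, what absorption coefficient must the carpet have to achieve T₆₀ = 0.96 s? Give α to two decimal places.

From T₆₀ = 0.161·V/A, the target T₆₀ = 0.96 s needs A = 0.161·2140/0.96 = 358.90 m².
Absorption from the other surfaces = 209·0.28 + 318·0.42 + 493·0.18 = 280.82 m², so the carpet must supply 78.08 m² over 109 m².
α = 78.08/109 = 0.716.

0.72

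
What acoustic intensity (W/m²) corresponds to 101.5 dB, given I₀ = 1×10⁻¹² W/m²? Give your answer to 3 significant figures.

I/I₀ = 10^(101.5/10) = 1.413e+10, so I = 1.413e+10 × 10⁻¹² W/m².

0.0141 W/m²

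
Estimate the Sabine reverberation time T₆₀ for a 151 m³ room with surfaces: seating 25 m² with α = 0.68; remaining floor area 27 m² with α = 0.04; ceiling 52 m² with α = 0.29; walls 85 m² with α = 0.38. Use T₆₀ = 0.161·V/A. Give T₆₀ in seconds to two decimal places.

0.37 s

Total absorption A = 25·0.68 + 27·0.04 + 52·0.29 + 85·0.38 = 65.46 m² sabins.
T₆₀ = 0.161·V/A = 0.161·151/65.46 = 0.371 s.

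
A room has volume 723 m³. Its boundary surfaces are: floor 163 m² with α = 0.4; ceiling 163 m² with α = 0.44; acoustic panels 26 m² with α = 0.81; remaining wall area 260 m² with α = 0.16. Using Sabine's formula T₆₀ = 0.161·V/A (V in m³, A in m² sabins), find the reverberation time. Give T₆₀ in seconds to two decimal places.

0.58 s

A = Σ Sᵢαᵢ = 163·0.4 + 163·0.44 + 26·0.81 + 260·0.16 = 199.58 m².
T₆₀ = 0.161 × 723 / 199.58 = 0.583 s.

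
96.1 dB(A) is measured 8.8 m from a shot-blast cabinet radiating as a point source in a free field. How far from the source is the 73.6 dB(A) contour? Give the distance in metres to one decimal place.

Point-source spreading drops the level by 20·log₁₀(r₂/r₁); inverting, r₂/r₁ = 10^(ΔL/20).
r₂ = 8.8·10^((96.1−73.6)/20) = 8.8·10^(22.5/20) = 117.35 m.

117.3 m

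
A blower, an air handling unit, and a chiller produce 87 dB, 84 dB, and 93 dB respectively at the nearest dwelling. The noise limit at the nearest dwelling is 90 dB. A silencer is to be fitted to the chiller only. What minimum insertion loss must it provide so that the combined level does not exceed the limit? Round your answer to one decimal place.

9.1 dB

Everything except the chiller sums to 10^(87/10) + 10^(84/10) = 7.524e+08 in linear terms, 88.76 dB.
The limit corresponds to 10^(90/10) = 1.000e+09; subtracting the fixed part leaves 2.476e+08 for the chiller, i.e. 83.94 dB.
So the chiller must be reduced from 93 to 83.94 dB: IL = 9.06 dB.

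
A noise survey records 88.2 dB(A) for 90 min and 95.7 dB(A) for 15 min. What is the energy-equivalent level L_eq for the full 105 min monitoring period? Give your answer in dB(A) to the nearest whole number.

90 dB(A)

L_eq = 10·log₁₀[(1/T)·Σ tᵢ·10^(Lᵢ/10)] with T = 105 min.
Σ tᵢ·10^(Lᵢ/10) = 90·10^(88.2/10) + 15·10^(95.7/10) = 1.152e+11.
L_eq = 10·log₁₀(1.152e+11/105) = 90.40 dB(A).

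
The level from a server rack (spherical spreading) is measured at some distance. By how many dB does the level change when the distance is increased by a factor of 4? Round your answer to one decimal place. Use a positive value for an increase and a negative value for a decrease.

With spherical spreading the level changes by −20·log₁₀(r₂/r₁).
ΔL = −20·log₁₀(4) = -12.04 dB.

-12.0 dB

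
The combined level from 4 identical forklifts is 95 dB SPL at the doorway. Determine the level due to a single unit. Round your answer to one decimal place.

89.0 dB SPL

For N identical incoherent sources L_total = L₁ + 10·log₁₀ N, so L₁ = 95 − 10·log₁₀(4) = 95 − 6.021.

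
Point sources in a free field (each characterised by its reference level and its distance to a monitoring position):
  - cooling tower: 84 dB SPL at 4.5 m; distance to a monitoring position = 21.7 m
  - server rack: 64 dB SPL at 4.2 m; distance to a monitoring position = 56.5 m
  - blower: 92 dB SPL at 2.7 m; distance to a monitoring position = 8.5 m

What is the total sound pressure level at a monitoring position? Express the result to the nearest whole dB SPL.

Propagate each source to the receiver with L = L_ref − 20·log₁₀(r/r_ref), then add intensities.
cooling tower: 84 − 20·log₁₀(21.7/4.5) = 84 − 13.66 = 70.34 dB SPL.
server rack: 64 − 20·log₁₀(56.5/4.2) = 64 − 22.58 = 41.42 dB SPL.
blower: 92 − 20·log₁₀(8.5/2.7) = 92 − 9.96 = 82.04 dB SPL.
Σ 10^(L/10) = 1.707e+08 → L_total = 10·log₁₀(1.707e+08) = 82.32 dB SPL.

82 dB SPL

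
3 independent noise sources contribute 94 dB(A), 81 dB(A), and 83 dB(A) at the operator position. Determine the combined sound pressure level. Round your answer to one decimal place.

Incoherent sources combine by intensity addition: L_total = 10·log₁₀(Σ 10^(L_i/10)).
Σ 10^(L/10) = 10^(94/10) + 10^(81/10) + 10^(83/10) = 2.837e+09.
L_total = 10·log₁₀(2.837e+09) = 94.53 dB(A).

94.5 dB(A)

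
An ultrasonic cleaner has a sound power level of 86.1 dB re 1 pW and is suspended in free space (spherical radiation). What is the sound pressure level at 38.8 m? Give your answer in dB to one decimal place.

43.3 dB

The power spreads over a sphere of area 4π·r², so L_p = L_w − 10·log₁₀(4π·r²).
4π·r² = 1.892e+04 m², 10·log₁₀ of that is 42.769 dB.
L_p = 86.1 − 42.769 = 43.33 dB.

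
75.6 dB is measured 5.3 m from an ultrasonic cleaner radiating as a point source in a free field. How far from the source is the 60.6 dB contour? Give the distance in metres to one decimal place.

For a point source L₁ − L₂ = 20·log₁₀(r₂/r₁), so r₂ = r₁·10^((L₁−L₂)/20).
r₂ = 5.3·10^((75.6−60.6)/20) = 5.3·10^(15.0/20) = 29.80 m.

29.8 m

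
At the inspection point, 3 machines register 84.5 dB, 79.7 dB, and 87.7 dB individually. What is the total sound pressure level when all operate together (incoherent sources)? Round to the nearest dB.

For uncorrelated sources the intensities add, so convert each level to linear form, sum, and take 10·log₁₀ of the total.
Σ 10^(L/10) = 10^(84.5/10) + 10^(79.7/10) + 10^(87.7/10) = 9.640e+08.
L_total = 10·log₁₀(9.640e+08) = 89.84 dB.

90 dB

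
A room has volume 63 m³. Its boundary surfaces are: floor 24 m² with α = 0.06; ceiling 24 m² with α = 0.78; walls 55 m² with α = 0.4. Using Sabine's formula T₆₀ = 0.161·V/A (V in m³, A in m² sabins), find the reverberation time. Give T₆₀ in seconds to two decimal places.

0.24 s

A = Σ Sᵢαᵢ = 24·0.06 + 24·0.78 + 55·0.4 = 42.16 m².
T₆₀ = 0.161 × 63 / 42.16 = 0.241 s.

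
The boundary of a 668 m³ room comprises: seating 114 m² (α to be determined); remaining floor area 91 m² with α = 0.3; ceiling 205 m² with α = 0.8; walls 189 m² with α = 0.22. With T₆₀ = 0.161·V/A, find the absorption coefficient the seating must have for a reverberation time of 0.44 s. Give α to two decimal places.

0.10

A = 0.161·V/T₆₀ = 0.161·668/0.44 = 244.43 m² sabins.
Absorption from the other surfaces = 91·0.3 + 205·0.8 + 189·0.22 = 232.88 m², so the seating must supply 11.55 m² over 114 m².
α = 11.55/114 = 0.101.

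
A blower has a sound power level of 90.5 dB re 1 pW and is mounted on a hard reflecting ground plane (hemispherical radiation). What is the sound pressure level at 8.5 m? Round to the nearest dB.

64 dB

L_p = L_w − 10·log₁₀(2π·r²) with r = 8.5 m.
2π·r² = 454 m², 10·log₁₀ of that is 26.570 dB.
L_p = 90.5 − 26.570 = 63.93 dB.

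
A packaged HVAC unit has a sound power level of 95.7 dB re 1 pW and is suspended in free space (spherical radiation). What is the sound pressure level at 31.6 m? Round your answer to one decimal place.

The power spreads over a sphere of area 4π·r², so L_p = L_w − 10·log₁₀(4π·r²).
4π·r² = 1.255e+04 m², 10·log₁₀ of that is 40.986 dB.
L_p = 95.7 − 40.986 = 54.71 dB.

54.7 dB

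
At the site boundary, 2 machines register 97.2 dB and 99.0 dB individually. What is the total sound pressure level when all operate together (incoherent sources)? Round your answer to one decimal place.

For uncorrelated sources the intensities add, so convert each level to linear form, sum, and take 10·log₁₀ of the total.
Σ 10^(L/10) = 10^(97.2/10) + 10^(99.0/10) = 1.319e+10.
L_total = 10·log₁₀(1.319e+10) = 101.20 dB.

101.2 dB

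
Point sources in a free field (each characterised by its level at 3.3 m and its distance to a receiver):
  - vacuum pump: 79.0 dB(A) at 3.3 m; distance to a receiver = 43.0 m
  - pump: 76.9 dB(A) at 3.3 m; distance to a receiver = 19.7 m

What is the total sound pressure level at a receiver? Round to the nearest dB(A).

63 dB(A)

Apply inverse-square spreading to bring every level to the receiver, then sum 10^(L/10).
vacuum pump: 79.0 − 20·log₁₀(43.0/3.3) = 79.0 − 22.30 = 56.70 dB(A).
pump: 76.9 − 20·log₁₀(19.7/3.3) = 76.9 − 15.52 = 61.38 dB(A).
Σ 10^(L/10) = 1.842e+06 → L_total = 10·log₁₀(1.842e+06) = 62.65 dB(A).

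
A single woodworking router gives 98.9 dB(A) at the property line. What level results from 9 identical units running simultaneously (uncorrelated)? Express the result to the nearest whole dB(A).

108 dB(A)

L_total = L₁ + 10·log₁₀ N for N identical incoherent sources.
L_total = 98.9 + 10·log₁₀(9) = 98.9 + 9.542 = 108.44 dB(A).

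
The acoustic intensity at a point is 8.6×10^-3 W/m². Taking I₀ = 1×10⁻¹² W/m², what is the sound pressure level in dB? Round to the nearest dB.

Dividing by I₀ shifts the exponent by 12: I/I₀ = 8.6×10^9.
L = 10·(0.9345 + 9) = 99.34 dB.

99 dB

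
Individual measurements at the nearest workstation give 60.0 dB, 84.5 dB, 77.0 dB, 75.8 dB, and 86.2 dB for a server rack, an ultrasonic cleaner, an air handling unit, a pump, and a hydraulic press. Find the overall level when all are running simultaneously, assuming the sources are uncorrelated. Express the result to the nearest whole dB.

Incoherent sources combine by intensity addition: L_total = 10·log₁₀(Σ 10^(L_i/10)).
Σ 10^(L/10) = 10^(60.0/10) + 10^(84.5/10) + 10^(77.0/10) + 10^(75.8/10) + 10^(86.2/10) = 7.878e+08.
L_total = 10·log₁₀(7.878e+08) = 88.96 dB.

89 dB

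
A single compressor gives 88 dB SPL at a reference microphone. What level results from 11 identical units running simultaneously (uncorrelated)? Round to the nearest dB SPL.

98 dB SPL

N identical incoherent sources raise the level by 10·log₁₀ N.
L_total = 88 + 10·log₁₀(11) = 88 + 10.414 = 98.41 dB SPL.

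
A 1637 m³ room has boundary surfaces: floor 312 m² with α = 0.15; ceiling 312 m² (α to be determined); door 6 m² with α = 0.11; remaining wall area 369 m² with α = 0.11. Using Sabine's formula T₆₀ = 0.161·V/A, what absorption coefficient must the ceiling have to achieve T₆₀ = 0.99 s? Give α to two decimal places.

Required total absorption A = 0.161·1637/0.99 = 266.22 m².
Absorption from the other surfaces = 312·0.15 + 6·0.11 + 369·0.11 = 88.05 m², so the ceiling must supply 178.17 m² over 312 m².
α = 178.17/312 = 0.571.

0.57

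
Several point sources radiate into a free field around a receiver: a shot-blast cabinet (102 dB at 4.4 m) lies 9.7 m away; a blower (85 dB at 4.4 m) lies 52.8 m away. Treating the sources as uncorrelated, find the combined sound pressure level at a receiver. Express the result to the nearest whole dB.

Apply inverse-square spreading to bring every level to the receiver, then sum 10^(L/10).
shot-blast cabinet: 102 − 20·log₁₀(9.7/4.4) = 102 − 6.87 = 95.13 dB.
blower: 85 − 20·log₁₀(52.8/4.4) = 85 − 21.58 = 63.42 dB.
Σ 10^(L/10) = 3.263e+09 → L_total = 10·log₁₀(3.263e+09) = 95.14 dB.

95 dB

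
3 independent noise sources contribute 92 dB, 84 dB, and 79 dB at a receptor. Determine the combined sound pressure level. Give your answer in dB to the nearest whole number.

Incoherent sources combine by intensity addition: L_total = 10·log₁₀(Σ 10^(L_i/10)).
Σ 10^(L/10) = 10^(92/10) + 10^(84/10) + 10^(79/10) = 1.916e+09.
L_total = 10·log₁₀(1.916e+09) = 92.82 dB.

93 dB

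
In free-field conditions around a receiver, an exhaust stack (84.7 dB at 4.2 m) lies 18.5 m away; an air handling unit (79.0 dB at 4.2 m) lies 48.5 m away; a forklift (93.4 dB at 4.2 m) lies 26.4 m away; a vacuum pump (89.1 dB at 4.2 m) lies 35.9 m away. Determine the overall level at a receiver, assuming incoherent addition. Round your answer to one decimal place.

Propagate each source to the receiver with L = L_ref − 20·log₁₀(r/r_ref), then add intensities.
exhaust stack: 84.7 − 20·log₁₀(18.5/4.2) = 84.7 − 12.88 = 71.82 dB.
air handling unit: 79.0 − 20·log₁₀(48.5/4.2) = 79.0 − 21.25 = 57.75 dB.
forklift: 93.4 − 20·log₁₀(26.4/4.2) = 93.4 − 15.97 = 77.43 dB.
vacuum pump: 89.1 − 20·log₁₀(35.9/4.2) = 89.1 − 18.64 = 70.46 dB.
Σ 10^(L/10) = 8.230e+07 → L_total = 10·log₁₀(8.230e+07) = 79.15 dB.

79.2 dB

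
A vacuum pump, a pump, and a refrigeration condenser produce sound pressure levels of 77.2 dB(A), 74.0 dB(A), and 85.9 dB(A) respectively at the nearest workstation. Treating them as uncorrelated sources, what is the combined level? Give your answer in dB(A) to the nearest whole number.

87 dB(A)

For uncorrelated sources the intensities add, so convert each level to linear form, sum, and take 10·log₁₀ of the total.
Σ 10^(L/10) = 10^(77.2/10) + 10^(74.0/10) + 10^(85.9/10) = 4.666e+08.
L_total = 10·log₁₀(4.666e+08) = 86.69 dB(A).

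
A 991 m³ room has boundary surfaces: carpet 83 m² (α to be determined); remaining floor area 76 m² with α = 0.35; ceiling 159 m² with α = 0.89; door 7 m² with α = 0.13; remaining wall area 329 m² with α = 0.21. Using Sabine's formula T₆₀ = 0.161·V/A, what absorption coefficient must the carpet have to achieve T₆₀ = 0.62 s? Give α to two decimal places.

0.23

Required total absorption A = 0.161·991/0.62 = 257.34 m².
Absorption from the other surfaces = 76·0.35 + 159·0.89 + 7·0.13 + 329·0.21 = 238.11 m², so the carpet must supply 19.23 m² over 83 m².
α = 19.23/83 = 0.232.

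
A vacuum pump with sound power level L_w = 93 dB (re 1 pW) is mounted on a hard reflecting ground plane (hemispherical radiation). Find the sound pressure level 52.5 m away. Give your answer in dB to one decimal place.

50.6 dB

Free-field hemispherical radiation: L_p = L_w − 10·log₁₀(2π·r²), r = 52.5 m.
2π·r² = 1.732e+04 m², 10·log₁₀ of that is 42.385 dB.
L_p = 93 − 42.385 = 50.62 dB.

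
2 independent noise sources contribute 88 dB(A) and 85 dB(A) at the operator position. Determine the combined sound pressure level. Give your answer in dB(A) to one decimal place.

89.8 dB(A)

Incoherent sources combine by intensity addition: L_total = 10·log₁₀(Σ 10^(L_i/10)).
Σ 10^(L/10) = 10^(88/10) + 10^(85/10) = 9.472e+08.
L_total = 10·log₁₀(9.472e+08) = 89.76 dB(A).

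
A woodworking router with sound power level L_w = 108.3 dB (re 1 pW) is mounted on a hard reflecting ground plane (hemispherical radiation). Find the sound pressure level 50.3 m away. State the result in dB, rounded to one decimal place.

Free-field hemispherical radiation: L_p = L_w − 10·log₁₀(2π·r²), r = 50.3 m.
2π·r² = 1.59e+04 m², 10·log₁₀ of that is 42.013 dB.
L_p = 108.3 − 42.013 = 66.29 dB.

66.3 dB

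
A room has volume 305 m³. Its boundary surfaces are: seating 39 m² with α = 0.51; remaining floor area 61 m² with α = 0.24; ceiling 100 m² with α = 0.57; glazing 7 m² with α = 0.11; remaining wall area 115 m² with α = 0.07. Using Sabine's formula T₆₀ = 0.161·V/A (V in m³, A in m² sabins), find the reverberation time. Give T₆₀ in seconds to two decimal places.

0.49 s

Total absorption A = 39·0.51 + 61·0.24 + 100·0.57 + 7·0.11 + 115·0.07 = 100.35 m² sabins.
T₆₀ = 0.161·V/A = 0.161·305/100.35 = 0.489 s.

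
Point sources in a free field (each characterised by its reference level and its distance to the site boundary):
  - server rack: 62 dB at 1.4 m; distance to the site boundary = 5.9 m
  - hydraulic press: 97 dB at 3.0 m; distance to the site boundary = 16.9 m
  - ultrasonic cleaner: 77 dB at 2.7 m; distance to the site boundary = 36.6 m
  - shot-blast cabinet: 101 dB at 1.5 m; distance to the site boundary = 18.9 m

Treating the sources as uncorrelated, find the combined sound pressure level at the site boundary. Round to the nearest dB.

First find each source's level at the receiver (point-source: −20·log₁₀(r/r_ref)), then combine on an intensity basis.
server rack: 62 − 20·log₁₀(5.9/1.4) = 62 − 12.49 = 49.51 dB.
hydraulic press: 97 − 20·log₁₀(16.9/3.0) = 97 − 15.02 = 81.98 dB.
ultrasonic cleaner: 77 − 20·log₁₀(36.6/2.7) = 77 − 22.64 = 54.36 dB.
shot-blast cabinet: 101 − 20·log₁₀(18.9/1.5) = 101 − 22.01 = 78.99 dB.
Σ 10^(L/10) = 2.376e+08 → L_total = 10·log₁₀(2.376e+08) = 83.76 dB.

84 dB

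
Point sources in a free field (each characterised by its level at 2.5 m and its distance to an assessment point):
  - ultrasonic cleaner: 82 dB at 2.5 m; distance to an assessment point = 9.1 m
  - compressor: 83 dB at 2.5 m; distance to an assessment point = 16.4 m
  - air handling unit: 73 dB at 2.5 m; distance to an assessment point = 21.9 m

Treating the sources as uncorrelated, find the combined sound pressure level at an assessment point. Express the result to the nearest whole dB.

First find each source's level at the receiver (point-source: −20·log₁₀(r/r_ref)), then combine on an intensity basis.
ultrasonic cleaner: 82 − 20·log₁₀(9.1/2.5) = 82 − 11.22 = 70.78 dB.
compressor: 83 − 20·log₁₀(16.4/2.5) = 83 − 16.34 = 66.66 dB.
air handling unit: 73 − 20·log₁₀(21.9/2.5) = 73 − 18.85 = 54.15 dB.
Σ 10^(L/10) = 1.686e+07 → L_total = 10·log₁₀(1.686e+07) = 72.27 dB.

72 dB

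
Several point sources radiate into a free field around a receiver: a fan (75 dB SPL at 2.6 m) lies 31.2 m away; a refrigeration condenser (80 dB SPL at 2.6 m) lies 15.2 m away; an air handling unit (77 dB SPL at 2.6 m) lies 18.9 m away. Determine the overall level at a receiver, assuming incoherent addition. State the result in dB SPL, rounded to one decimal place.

Propagate each source to the receiver with L = L_ref − 20·log₁₀(r/r_ref), then add intensities.
fan: 75 − 20·log₁₀(31.2/2.6) = 75 − 21.58 = 53.42 dB SPL.
refrigeration condenser: 80 − 20·log₁₀(15.2/2.6) = 80 − 15.34 = 64.66 dB SPL.
air handling unit: 77 − 20·log₁₀(18.9/2.6) = 77 − 17.23 = 59.77 dB SPL.
Σ 10^(L/10) = 4.094e+06 → L_total = 10·log₁₀(4.094e+06) = 66.12 dB SPL.

66.1 dB SPL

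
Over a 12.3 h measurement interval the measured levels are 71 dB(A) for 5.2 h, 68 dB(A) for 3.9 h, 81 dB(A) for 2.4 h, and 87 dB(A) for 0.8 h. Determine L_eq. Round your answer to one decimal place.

78.1 dB(A)

The energy average is taken in the linear domain: L_eq = 10·log₁₀[(Σ tᵢ·10^(Lᵢ/10))/T], T = 12.3 h.
Σ tᵢ·10^(Lᵢ/10) = 5.2·10^(71/10) + 3.9·10^(68/10) + 2.4·10^(81/10) + 0.8·10^(87/10) = 7.932e+08.
L_eq = 10·log₁₀(7.932e+08/12.3) = 78.09 dB(A).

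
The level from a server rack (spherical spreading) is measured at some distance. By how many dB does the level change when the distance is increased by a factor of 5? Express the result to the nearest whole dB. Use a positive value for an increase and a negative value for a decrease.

-14 dB

With spherical spreading the level changes by −20·log₁₀(r₂/r₁).
ΔL = −20·log₁₀(5) = -13.98 dB.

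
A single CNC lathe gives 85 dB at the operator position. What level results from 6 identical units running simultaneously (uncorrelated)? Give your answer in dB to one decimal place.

92.8 dB

L_total = L₁ + 10·log₁₀ N for N identical incoherent sources.
L_total = 85 + 10·log₁₀(6) = 85 + 7.782 = 92.78 dB.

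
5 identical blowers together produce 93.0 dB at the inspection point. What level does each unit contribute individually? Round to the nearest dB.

5 equal contributions raise the level by 10·log₁₀ 5 = 6.990 dB, so each unit alone gives 93.0 − 6.990.

86 dB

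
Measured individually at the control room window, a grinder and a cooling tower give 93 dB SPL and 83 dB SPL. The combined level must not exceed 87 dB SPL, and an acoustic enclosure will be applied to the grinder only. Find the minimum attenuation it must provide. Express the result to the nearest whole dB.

8 dB

Everything except the grinder sums to 10^(83/10) = 1.995e+08 in linear terms, 83.00 dB SPL.
To meet 87 dB SPL overall, the treated grinder may contribute at most 10^(87/10) − 1.995e+08 = 3.017e+08, i.e. 84.80 dB SPL.
So the grinder must be reduced from 93 to 84.80 dB SPL: IL = 8.20 dB.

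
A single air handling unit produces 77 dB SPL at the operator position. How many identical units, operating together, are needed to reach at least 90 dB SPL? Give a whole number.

20

Need L₁ + 10·log₁₀ N ≥ 90, i.e. log₁₀ N ≥ 1.30.
N ≥ 10^(13.0/10) = 19.953, so N = 20.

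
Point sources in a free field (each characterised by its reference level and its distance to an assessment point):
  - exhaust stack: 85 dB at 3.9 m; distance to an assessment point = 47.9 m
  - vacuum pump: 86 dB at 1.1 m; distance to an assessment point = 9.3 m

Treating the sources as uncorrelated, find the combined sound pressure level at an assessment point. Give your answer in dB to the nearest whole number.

69 dB

First find each source's level at the receiver (point-source: −20·log₁₀(r/r_ref)), then combine on an intensity basis.
exhaust stack: 85 − 20·log₁₀(47.9/3.9) = 85 − 21.79 = 63.21 dB.
vacuum pump: 86 − 20·log₁₀(9.3/1.1) = 86 − 18.54 = 67.46 dB.
Σ 10^(L/10) = 7.666e+06 → L_total = 10·log₁₀(7.666e+06) = 68.85 dB.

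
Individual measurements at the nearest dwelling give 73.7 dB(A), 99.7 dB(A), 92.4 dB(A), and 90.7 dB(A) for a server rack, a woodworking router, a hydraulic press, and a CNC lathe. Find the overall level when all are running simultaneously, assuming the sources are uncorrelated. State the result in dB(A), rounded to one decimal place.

100.9 dB(A)

For uncorrelated sources the intensities add, so convert each level to linear form, sum, and take 10·log₁₀ of the total.
Σ 10^(L/10) = 10^(73.7/10) + 10^(99.7/10) + 10^(92.4/10) + 10^(90.7/10) = 1.227e+10.
L_total = 10·log₁₀(1.227e+10) = 100.89 dB(A).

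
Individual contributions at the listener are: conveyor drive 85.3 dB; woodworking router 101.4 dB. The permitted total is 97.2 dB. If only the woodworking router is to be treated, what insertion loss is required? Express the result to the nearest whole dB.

4 dB

Everything except the woodworking router sums to 10^(85.3/10) = 3.388e+08 in linear terms, 85.30 dB.
The limit corresponds to 10^(97.2/10) = 5.248e+09; subtracting the fixed part leaves 4.909e+09 for the woodworking router, i.e. 96.91 dB.
Required insertion loss = 101.4 − 96.91 = 4.49 dB.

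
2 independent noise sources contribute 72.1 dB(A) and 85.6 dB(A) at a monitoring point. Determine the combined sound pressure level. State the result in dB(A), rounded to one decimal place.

Incoherent sources combine by intensity addition: L_total = 10·log₁₀(Σ 10^(L_i/10)).
Σ 10^(L/10) = 10^(72.1/10) + 10^(85.6/10) = 3.793e+08.
L_total = 10·log₁₀(3.793e+08) = 85.79 dB(A).

85.8 dB(A)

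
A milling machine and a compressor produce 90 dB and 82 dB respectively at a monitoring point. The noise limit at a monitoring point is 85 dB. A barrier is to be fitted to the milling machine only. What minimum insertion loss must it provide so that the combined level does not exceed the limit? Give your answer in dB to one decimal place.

Fixed contribution from the other source: Σ 10^(L/10) = 10^(82/10) = 1.585e+08 (82.00 dB).
To meet 85 dB overall, the treated milling machine may contribute at most 10^(85/10) − 1.585e+08 = 1.577e+08, i.e. 81.98 dB.
So the milling machine must be reduced from 90 to 81.98 dB: IL = 8.02 dB.

8.0 dB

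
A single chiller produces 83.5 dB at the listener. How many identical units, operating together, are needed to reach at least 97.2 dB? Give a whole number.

N identical sources give L₁ + 10·log₁₀ N, so require 10·log₁₀ N ≥ 97.2 − 83.5 = 13.7 dB.
N ≥ 10^(13.7/10) = 23.442, so N = 24.

24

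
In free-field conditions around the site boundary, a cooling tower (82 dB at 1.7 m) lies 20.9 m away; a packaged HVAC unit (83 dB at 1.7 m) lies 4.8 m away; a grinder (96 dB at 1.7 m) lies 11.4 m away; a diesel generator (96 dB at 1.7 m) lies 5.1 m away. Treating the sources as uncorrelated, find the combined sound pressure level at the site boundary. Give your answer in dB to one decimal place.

Apply inverse-square spreading to bring every level to the receiver, then sum 10^(L/10).
cooling tower: 82 − 20·log₁₀(20.9/1.7) = 82 − 21.79 = 60.21 dB.
packaged HVAC unit: 83 − 20·log₁₀(4.8/1.7) = 83 − 9.02 = 73.98 dB.
grinder: 96 − 20·log₁₀(11.4/1.7) = 96 − 16.53 = 79.47 dB.
diesel generator: 96 − 20·log₁₀(5.1/1.7) = 96 − 9.54 = 86.46 dB.
Σ 10^(L/10) = 5.569e+08 → L_total = 10·log₁₀(5.569e+08) = 87.46 dB.

87.5 dB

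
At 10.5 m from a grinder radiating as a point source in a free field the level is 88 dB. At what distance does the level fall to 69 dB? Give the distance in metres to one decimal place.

Point-source spreading drops the level by 20·log₁₀(r₂/r₁); inverting, r₂/r₁ = 10^(ΔL/20).
r₂ = 10.5·10^((88−69)/20) = 10.5·10^(19.0/20) = 93.58 m.

93.6 m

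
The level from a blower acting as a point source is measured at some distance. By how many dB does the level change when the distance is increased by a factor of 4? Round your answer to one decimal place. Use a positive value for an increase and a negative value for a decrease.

-12.0 dB

Point-source spreading: ΔL = −20·log₁₀(r₂/r₁).
ΔL = −20·log₁₀(4) = -12.04 dB.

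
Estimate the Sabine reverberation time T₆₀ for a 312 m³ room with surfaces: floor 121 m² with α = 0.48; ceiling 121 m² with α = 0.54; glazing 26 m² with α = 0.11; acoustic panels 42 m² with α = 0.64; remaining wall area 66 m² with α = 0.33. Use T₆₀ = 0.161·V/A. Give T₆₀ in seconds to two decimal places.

0.29 s

A = Σ Sᵢαᵢ = 121·0.48 + 121·0.54 + 26·0.11 + 42·0.64 + 66·0.33 = 174.94 m².
T₆₀ = 0.161·V/A = 0.161·312/174.94 = 0.287 s.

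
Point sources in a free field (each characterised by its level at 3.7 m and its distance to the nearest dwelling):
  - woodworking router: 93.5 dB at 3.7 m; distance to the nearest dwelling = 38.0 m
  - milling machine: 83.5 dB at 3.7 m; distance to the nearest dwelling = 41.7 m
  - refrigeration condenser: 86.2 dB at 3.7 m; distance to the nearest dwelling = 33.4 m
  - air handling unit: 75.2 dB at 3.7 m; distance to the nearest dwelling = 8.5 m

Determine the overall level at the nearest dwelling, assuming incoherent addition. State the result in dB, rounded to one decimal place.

75.4 dB

Propagate each source to the receiver with L = L_ref − 20·log₁₀(r/r_ref), then add intensities.
woodworking router: 93.5 − 20·log₁₀(38.0/3.7) = 93.5 − 20.23 = 73.27 dB.
milling machine: 83.5 − 20·log₁₀(41.7/3.7) = 83.5 − 21.04 = 62.46 dB.
refrigeration condenser: 86.2 − 20·log₁₀(33.4/3.7) = 86.2 − 19.11 = 67.09 dB.
air handling unit: 75.2 − 20·log₁₀(8.5/3.7) = 75.2 − 7.22 = 67.98 dB.
Σ 10^(L/10) = 3.438e+07 → L_total = 10·log₁₀(3.438e+07) = 75.36 dB.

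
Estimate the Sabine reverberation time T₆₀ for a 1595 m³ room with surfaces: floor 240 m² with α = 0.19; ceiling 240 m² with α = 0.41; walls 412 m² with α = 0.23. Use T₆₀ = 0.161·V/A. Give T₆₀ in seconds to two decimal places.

Total absorption A = 240·0.19 + 240·0.41 + 412·0.23 = 238.76 m² sabins.
T₆₀ = 0.161·V/A = 0.161·1595/238.76 = 1.076 s.

1.08 s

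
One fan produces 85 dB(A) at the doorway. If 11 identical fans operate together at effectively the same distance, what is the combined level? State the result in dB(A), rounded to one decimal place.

N identical incoherent sources raise the level by 10·log₁₀ N.
L_total = 85 + 10·log₁₀(11) = 85 + 10.414 = 95.41 dB(A).

95.4 dB(A)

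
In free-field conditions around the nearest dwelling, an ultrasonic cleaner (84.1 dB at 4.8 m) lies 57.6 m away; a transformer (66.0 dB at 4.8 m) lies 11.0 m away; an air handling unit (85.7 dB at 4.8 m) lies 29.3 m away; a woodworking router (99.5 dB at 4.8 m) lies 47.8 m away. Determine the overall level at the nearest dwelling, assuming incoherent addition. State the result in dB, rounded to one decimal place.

First find each source's level at the receiver (point-source: −20·log₁₀(r/r_ref)), then combine on an intensity basis.
ultrasonic cleaner: 84.1 − 20·log₁₀(57.6/4.8) = 84.1 − 21.58 = 62.52 dB.
transformer: 66.0 − 20·log₁₀(11.0/4.8) = 66.0 − 7.20 = 58.80 dB.
air handling unit: 85.7 − 20·log₁₀(29.3/4.8) = 85.7 − 15.71 = 69.99 dB.
woodworking router: 99.5 − 20·log₁₀(47.8/4.8) = 99.5 − 19.96 = 79.54 dB.
Σ 10^(L/10) = 1.024e+08 → L_total = 10·log₁₀(1.024e+08) = 80.10 dB.

80.1 dB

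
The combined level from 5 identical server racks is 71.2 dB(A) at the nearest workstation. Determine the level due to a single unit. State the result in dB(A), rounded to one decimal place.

For N identical incoherent sources L_total = L₁ + 10·log₁₀ N, so L₁ = 71.2 − 10·log₁₀(5) = 71.2 − 6.990.

64.2 dB(A)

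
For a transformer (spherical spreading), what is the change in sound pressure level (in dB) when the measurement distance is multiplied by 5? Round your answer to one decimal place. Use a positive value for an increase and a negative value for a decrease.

Point-source spreading: ΔL = −20·log₁₀(r₂/r₁).
ΔL = −20·log₁₀(5) = -13.98 dB.

-14.0 dB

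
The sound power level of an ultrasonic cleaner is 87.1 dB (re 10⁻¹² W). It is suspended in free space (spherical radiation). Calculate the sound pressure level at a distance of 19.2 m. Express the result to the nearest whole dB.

The power spreads over a sphere of area 4π·r², so L_p = L_w − 10·log₁₀(4π·r²).
4π·r² = 4632 m², 10·log₁₀ of that is 36.658 dB.
L_p = 87.1 − 36.658 = 50.44 dB.

50 dB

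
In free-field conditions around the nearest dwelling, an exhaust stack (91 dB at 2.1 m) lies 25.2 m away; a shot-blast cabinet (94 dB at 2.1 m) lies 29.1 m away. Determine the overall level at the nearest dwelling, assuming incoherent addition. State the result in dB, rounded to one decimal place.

73.4 dB

Propagate each source to the receiver with L = L_ref − 20·log₁₀(r/r_ref), then add intensities.
exhaust stack: 91 − 20·log₁₀(25.2/2.1) = 91 − 21.58 = 69.42 dB.
shot-blast cabinet: 94 − 20·log₁₀(29.1/2.1) = 94 − 22.83 = 71.17 dB.
Σ 10^(L/10) = 2.182e+07 → L_total = 10·log₁₀(2.182e+07) = 73.39 dB.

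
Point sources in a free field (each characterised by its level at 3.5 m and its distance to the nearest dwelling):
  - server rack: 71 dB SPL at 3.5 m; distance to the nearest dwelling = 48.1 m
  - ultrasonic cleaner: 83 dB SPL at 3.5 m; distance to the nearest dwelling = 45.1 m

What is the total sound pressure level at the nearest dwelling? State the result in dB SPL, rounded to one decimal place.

Propagate each source to the receiver with L = L_ref − 20·log₁₀(r/r_ref), then add intensities.
server rack: 71 − 20·log₁₀(48.1/3.5) = 71 − 22.76 = 48.24 dB SPL.
ultrasonic cleaner: 83 − 20·log₁₀(45.1/3.5) = 83 − 22.20 = 60.80 dB SPL.
Σ 10^(L/10) = 1.268e+06 → L_total = 10·log₁₀(1.268e+06) = 61.03 dB SPL.

61.0 dB SPL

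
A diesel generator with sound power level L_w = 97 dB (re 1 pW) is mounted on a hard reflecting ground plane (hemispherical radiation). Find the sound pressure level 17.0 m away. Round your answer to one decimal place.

64.4 dB

The power spreads over a hemisphere of area 2π·r², so L_p = L_w − 10·log₁₀(2π·r²).
2π·r² = 1816 m², 10·log₁₀ of that is 32.591 dB.
L_p = 97 − 32.591 = 64.41 dB.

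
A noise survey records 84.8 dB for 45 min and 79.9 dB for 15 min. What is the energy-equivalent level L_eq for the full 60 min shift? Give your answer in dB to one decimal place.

L_eq = 10·log₁₀[(1/T)·Σ tᵢ·10^(Lᵢ/10)] with T = 60 min.
Σ tᵢ·10^(Lᵢ/10) = 45·10^(84.8/10) + 15·10^(79.9/10) = 1.506e+10.
L_eq = 10·log₁₀(1.506e+10/60) = 84.00 dB.

84.0 dB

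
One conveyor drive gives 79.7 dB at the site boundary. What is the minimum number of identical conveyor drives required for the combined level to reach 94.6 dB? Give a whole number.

The shortfall is 94.6 − 79.7 = 14.9 dB, and N units add 10·log₁₀ N, so need 10·log₁₀ N ≥ 14.9.
N ≥ 10^(14.9/10) = 30.903, so N = 31.

31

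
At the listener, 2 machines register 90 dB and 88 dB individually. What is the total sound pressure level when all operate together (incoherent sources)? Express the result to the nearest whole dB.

92 dB

Incoherent sources combine by intensity addition: L_total = 10·log₁₀(Σ 10^(L_i/10)).
Σ 10^(L/10) = 10^(90/10) + 10^(88/10) = 1.631e+09.
L_total = 10·log₁₀(1.631e+09) = 92.12 dB.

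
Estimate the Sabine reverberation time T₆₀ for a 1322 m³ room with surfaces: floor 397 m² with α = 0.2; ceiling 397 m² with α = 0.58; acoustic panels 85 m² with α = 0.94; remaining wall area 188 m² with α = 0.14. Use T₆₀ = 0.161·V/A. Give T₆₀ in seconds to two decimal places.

Summing Sᵢαᵢ: 397·0.2 + 397·0.58 + 85·0.94 + 188·0.14 = 415.88 m².
T₆₀ = 0.161·V/A = 0.161·1322/415.88 = 0.512 s.

0.51 s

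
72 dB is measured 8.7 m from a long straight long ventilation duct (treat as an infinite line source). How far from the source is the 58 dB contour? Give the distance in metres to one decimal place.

218.5 m

For a line source L₁ − L₂ = 10·log₁₀(r₂/r₁), so r₂ = r₁·10^((L₁−L₂)/10).
r₂ = 8.7·10^((72−58)/10) = 8.7·10^(14.0/10) = 218.53 m.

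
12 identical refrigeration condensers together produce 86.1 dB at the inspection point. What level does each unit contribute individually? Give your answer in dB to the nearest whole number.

75 dB

For N identical incoherent sources L_total = L₁ + 10·log₁₀ N, so L₁ = 86.1 − 10·log₁₀(12) = 86.1 − 10.792.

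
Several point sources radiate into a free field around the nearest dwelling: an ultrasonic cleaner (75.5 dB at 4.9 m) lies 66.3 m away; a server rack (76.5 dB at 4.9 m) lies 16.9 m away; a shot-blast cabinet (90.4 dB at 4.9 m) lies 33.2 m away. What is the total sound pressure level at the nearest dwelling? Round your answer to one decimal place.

74.4 dB

Apply inverse-square spreading to bring every level to the receiver, then sum 10^(L/10).
ultrasonic cleaner: 75.5 − 20·log₁₀(66.3/4.9) = 75.5 − 22.63 = 52.87 dB.
server rack: 76.5 − 20·log₁₀(16.9/4.9) = 76.5 − 10.75 = 65.75 dB.
shot-blast cabinet: 90.4 − 20·log₁₀(33.2/4.9) = 90.4 − 16.62 = 73.78 dB.
Σ 10^(L/10) = 2.783e+07 → L_total = 10·log₁₀(2.783e+07) = 74.45 dB.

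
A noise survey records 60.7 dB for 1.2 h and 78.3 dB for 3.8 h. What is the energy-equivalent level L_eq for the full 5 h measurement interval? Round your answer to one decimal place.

L_eq = 10·log₁₀[(1/T)·Σ tᵢ·10^(Lᵢ/10)] with T = 5 h.
Σ tᵢ·10^(Lᵢ/10) = 1.2·10^(60.7/10) + 3.8·10^(78.3/10) = 2.583e+08.
L_eq = 10·log₁₀(2.583e+08/5) = 77.13 dB.

77.1 dB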